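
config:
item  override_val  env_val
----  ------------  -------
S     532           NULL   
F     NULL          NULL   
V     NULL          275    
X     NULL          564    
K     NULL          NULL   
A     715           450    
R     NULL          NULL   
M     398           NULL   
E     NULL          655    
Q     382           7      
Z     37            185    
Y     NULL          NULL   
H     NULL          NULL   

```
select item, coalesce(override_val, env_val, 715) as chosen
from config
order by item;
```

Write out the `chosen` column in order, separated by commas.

715, 655, 715, 715, 715, 398, 382, 715, 532, 275, 564, 715, 37

item=A: override_val=715 → 715
item=E: override_val=NULL, env_val=655 → 655
item=F: override_val=NULL, env_val=NULL, → literal 715 → 715
item=H: override_val=NULL, env_val=NULL, → literal 715 → 715
item=K: override_val=NULL, env_val=NULL, → literal 715 → 715
item=M: override_val=398 → 398
item=Q: override_val=382 → 382
item=R: override_val=NULL, env_val=NULL, → literal 715 → 715
item=S: override_val=532 → 532
item=V: override_val=NULL, env_val=275 → 275
item=X: override_val=NULL, env_val=564 → 564
item=Y: override_val=NULL, env_val=NULL, → literal 715 → 715
item=Z: override_val=37 → 37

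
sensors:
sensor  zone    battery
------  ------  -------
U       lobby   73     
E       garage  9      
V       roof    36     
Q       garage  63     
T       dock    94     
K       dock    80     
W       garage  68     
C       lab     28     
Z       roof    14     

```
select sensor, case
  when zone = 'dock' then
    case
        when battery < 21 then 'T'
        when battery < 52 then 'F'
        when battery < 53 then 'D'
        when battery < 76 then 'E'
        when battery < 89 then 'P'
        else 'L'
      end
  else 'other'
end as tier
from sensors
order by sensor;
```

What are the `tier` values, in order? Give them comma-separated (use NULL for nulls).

sensor=C: zone='lab' → outer ELSE → other
sensor=E: zone='garage' → outer ELSE → other
sensor=K: zone='dock' → inner[battery < 89] → P
sensor=Q: zone='garage' → outer ELSE → other
sensor=T: zone='dock' → inner[ELSE] → L
sensor=U: zone='lobby' → outer ELSE → other
sensor=V: zone='roof' → outer ELSE → other
sensor=W: zone='garage' → outer ELSE → other
sensor=Z: zone='roof' → outer ELSE → other

other, other, P, other, L, other, other, other, other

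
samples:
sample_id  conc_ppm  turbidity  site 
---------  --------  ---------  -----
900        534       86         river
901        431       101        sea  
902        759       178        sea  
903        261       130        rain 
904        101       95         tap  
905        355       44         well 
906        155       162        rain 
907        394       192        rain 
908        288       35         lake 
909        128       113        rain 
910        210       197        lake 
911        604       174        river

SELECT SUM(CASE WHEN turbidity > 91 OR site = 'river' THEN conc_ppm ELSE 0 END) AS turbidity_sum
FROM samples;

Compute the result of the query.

3577

sample_id=900: ✓ → 534
sample_id=901: ✓ → 431
sample_id=902: ✓ → 759
sample_id=903: ✓ → 261
sample_id=904: ✓ → 101
sample_id=905: ✗
sample_id=906: ✓ → 155
sample_id=907: ✓ → 394
sample_id=908: ✗
sample_id=909: ✓ → 128
sample_id=910: ✓ → 210
sample_id=911: ✓ → 604
turbidity_sum = 534 + 431 + 759 + 261 + 101 + 155 + 394 + 128 + 210 + 604 = 3577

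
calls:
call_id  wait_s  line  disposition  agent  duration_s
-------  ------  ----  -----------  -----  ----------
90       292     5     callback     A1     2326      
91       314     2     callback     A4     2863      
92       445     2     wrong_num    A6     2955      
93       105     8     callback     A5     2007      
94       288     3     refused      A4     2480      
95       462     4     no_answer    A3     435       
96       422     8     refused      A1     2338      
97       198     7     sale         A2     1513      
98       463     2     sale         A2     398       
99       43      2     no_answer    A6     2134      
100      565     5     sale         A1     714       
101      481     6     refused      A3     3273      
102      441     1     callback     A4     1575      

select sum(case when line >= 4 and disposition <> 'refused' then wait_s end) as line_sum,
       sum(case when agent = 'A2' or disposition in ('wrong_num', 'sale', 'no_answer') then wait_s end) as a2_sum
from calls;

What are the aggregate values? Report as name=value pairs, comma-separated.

line_sum=1622, a2_sum=2176

[line_sum: line >= 4 and disposition <> 'refused']
call_id=90: ✓ → 292
call_id=91: ✗
call_id=92: ✗
call_id=93: ✓ → 105
call_id=94: ✗
call_id=95: ✓ → 462
call_id=96: ✗
call_id=97: ✓ → 198
call_id=98: ✗
call_id=99: ✗
call_id=100: ✓ → 565
call_id=101: ✗
call_id=102: ✗
line_sum = 292 + 105 + 462 + 198 + 565 = 1622
—
[a2_sum: agent = 'A2' or disposition in ('wrong_num', 'sale', 'no_answer')]
call_id=90: ✗
call_id=91: ✗
call_id=92: ✓ → 445
call_id=93: ✗
call_id=94: ✗
call_id=95: ✓ → 462
call_id=96: ✗
call_id=97: ✓ → 198
call_id=98: ✓ → 463
call_id=99: ✓ → 43
call_id=100: ✓ → 565
call_id=101: ✗
call_id=102: ✗
a2_sum = 445 + 462 + 198 + 463 + 43 + 565 = 2176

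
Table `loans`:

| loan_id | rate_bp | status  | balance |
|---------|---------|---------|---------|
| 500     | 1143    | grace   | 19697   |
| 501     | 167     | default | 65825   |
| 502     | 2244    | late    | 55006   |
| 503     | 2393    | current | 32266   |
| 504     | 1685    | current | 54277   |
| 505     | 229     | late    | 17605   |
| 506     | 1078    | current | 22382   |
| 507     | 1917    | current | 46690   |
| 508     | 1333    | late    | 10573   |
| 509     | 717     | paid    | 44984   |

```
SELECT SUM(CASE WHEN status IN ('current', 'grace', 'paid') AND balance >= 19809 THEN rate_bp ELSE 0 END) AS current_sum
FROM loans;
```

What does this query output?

7790

loan_id=500: ✗
loan_id=501: ✗
loan_id=502: ✗
loan_id=503: ✓ → 2393
loan_id=504: ✓ → 1685
loan_id=505: ✗
loan_id=506: ✓ → 1078
loan_id=507: ✓ → 1917
loan_id=508: ✗
loan_id=509: ✓ → 717
current_sum = 2393 + 1685 + 1078 + 1917 + 717 = 7790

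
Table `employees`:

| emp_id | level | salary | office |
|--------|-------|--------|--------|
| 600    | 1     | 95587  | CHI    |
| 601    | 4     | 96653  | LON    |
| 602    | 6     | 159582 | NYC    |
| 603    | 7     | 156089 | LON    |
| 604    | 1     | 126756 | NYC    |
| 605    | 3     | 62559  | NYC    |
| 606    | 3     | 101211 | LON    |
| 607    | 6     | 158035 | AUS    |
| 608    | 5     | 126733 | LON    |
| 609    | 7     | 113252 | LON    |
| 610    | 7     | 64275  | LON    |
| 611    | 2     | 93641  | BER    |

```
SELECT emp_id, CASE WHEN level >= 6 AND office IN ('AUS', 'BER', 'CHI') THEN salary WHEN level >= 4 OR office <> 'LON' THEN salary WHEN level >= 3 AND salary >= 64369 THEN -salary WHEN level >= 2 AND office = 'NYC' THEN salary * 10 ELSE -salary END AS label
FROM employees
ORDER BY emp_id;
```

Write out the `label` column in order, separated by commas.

95587, 96653, 159582, 156089, 126756, 62559, -101211, 158035, 126733, 113252, 64275, 93641

emp_id=600: level >= 4 OR office <> 'LON' → 95587
emp_id=601: level >= 4 OR office <> 'LON' → 96653
emp_id=602: level >= 4 OR office <> 'LON' → 159582
emp_id=603: level >= 4 OR office <> 'LON' → 156089
emp_id=604: level >= 4 OR office <> 'LON' → 126756
emp_id=605: level >= 4 OR office <> 'LON' → 62559
emp_id=606: level >= 3 AND salary >= 64369 → -101211
emp_id=607: level >= 6 AND office IN ('AUS', 'BER', 'CHI') → 158035
emp_id=608: level >= 4 OR office <> 'LON' → 126733
emp_id=609: level >= 4 OR office <> 'LON' → 113252
emp_id=610: level >= 4 OR office <> 'LON' → 64275
emp_id=611: level >= 4 OR office <> 'LON' → 93641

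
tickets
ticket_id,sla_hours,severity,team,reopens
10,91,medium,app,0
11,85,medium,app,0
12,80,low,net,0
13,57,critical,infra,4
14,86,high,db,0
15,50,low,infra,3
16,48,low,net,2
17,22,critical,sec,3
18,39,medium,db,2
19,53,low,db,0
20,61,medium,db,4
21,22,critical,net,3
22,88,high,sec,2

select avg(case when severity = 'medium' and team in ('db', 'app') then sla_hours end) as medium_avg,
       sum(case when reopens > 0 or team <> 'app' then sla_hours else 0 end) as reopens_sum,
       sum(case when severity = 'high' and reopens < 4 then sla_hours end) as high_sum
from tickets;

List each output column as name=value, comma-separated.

[medium_avg: severity = 'medium' and team in ('db', 'app')]
ticket_id=10: ✓ → 91
ticket_id=11: ✓ → 85
ticket_id=12: ✗
ticket_id=13: ✗
ticket_id=14: ✗
ticket_id=15: ✗
ticket_id=16: ✗
ticket_id=17: ✗
ticket_id=18: ✓ → 39
ticket_id=19: ✗
ticket_id=20: ✓ → 61
ticket_id=21: ✗
ticket_id=22: ✗
medium_avg = (91 + 85 + 39 + 61) / 4 = 69
—
[reopens_sum: reopens > 0 or team <> 'app']
ticket_id=10: ✗
ticket_id=11: ✗
ticket_id=12: ✓ → 80
ticket_id=13: ✓ → 57
ticket_id=14: ✓ → 86
ticket_id=15: ✓ → 50
ticket_id=16: ✓ → 48
ticket_id=17: ✓ → 22
ticket_id=18: ✓ → 39
ticket_id=19: ✓ → 53
ticket_id=20: ✓ → 61
ticket_id=21: ✓ → 22
ticket_id=22: ✓ → 88
reopens_sum = 80 + 57 + 86 + 50 + 48 + 22 + 39 + 53 + 61 + 22 + 88 = 606
—
[high_sum: severity = 'high' and reopens < 4]
ticket_id=10: ✗
ticket_id=11: ✗
ticket_id=12: ✗
ticket_id=13: ✗
ticket_id=14: ✓ → 86
ticket_id=15: ✗
ticket_id=16: ✗
ticket_id=17: ✗
ticket_id=18: ✗
ticket_id=19: ✗
ticket_id=20: ✗
ticket_id=21: ✗
ticket_id=22: ✓ → 88
high_sum = 86 + 88 = 174

medium_avg=69, reopens_sum=606, high_sum=174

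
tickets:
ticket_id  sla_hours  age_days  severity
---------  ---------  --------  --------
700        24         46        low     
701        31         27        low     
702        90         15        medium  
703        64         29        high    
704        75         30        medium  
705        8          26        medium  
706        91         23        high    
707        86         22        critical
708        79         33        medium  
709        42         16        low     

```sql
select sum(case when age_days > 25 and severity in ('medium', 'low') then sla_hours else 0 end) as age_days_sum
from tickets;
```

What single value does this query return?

217

ticket_id=700: ✓ → 24
ticket_id=701: ✓ → 31
ticket_id=702: ✗
ticket_id=703: ✗
ticket_id=704: ✓ → 75
ticket_id=705: ✓ → 8
ticket_id=706: ✗
ticket_id=707: ✗
ticket_id=708: ✓ → 79
ticket_id=709: ✗
age_days_sum = 24 + 31 + 75 + 8 + 79 = 217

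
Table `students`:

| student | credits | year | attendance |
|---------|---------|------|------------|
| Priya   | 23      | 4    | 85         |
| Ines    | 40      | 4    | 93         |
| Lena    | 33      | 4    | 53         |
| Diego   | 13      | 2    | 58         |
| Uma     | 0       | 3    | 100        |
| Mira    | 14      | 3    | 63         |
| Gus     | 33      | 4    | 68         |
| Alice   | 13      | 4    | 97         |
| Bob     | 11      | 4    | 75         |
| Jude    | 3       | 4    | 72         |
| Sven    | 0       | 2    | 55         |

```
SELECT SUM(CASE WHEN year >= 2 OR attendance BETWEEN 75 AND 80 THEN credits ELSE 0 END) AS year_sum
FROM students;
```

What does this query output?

183

student=Priya: ✓ → 23
student=Ines: ✓ → 40
student=Lena: ✓ → 33
student=Diego: ✓ → 13
student=Uma: ✓ → 0
student=Mira: ✓ → 14
student=Gus: ✓ → 33
student=Alice: ✓ → 13
student=Bob: ✓ → 11
student=Jude: ✓ → 3
student=Sven: ✓ → 0
year_sum = 23 + 40 + 33 + 13 + 14 + 33 + 13 + 11 + 3 = 183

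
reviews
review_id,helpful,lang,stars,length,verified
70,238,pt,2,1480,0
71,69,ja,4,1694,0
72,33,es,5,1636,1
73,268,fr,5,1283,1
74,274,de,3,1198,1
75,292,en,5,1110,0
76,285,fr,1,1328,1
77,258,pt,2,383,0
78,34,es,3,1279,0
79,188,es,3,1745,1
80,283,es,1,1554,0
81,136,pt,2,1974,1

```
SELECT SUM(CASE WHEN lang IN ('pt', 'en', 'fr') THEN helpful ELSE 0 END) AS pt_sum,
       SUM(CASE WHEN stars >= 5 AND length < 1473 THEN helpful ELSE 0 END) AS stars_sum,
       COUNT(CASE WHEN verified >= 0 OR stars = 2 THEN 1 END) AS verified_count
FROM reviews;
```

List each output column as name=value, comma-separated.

pt_sum=1477, stars_sum=560, verified_count=12

[pt_sum: lang IN ('pt', 'en', 'fr')]
review_id=70: ✓ → 238
review_id=71: ✗
review_id=72: ✗
review_id=73: ✓ → 268
review_id=74: ✗
review_id=75: ✓ → 292
review_id=76: ✓ → 285
review_id=77: ✓ → 258
review_id=78: ✗
review_id=79: ✗
review_id=80: ✗
review_id=81: ✓ → 136
pt_sum = 238 + 268 + 292 + 285 + 258 + 136 = 1477
—
[stars_sum: stars >= 5 AND length < 1473]
review_id=70: ✗
review_id=71: ✗
review_id=72: ✗
review_id=73: ✓ → 268
review_id=74: ✗
review_id=75: ✓ → 292
review_id=76: ✗
review_id=77: ✗
review_id=78: ✗
review_id=79: ✗
review_id=80: ✗
review_id=81: ✗
stars_sum = 268 + 292 = 560
—
[verified_count: verified >= 0 OR stars = 2]
review_id=70: ✓ → 1
review_id=71: ✓ → 1
review_id=72: ✓ → 1
review_id=73: ✓ → 1
review_id=74: ✓ → 1
review_id=75: ✓ → 1
review_id=76: ✓ → 1
review_id=77: ✓ → 1
review_id=78: ✓ → 1
review_id=79: ✓ → 1
review_id=80: ✓ → 1
review_id=81: ✓ → 1
verified_count = COUNT(1, 1, 1, 1, 1, 1, 1, 1, 1, 1, 1, 1) = 12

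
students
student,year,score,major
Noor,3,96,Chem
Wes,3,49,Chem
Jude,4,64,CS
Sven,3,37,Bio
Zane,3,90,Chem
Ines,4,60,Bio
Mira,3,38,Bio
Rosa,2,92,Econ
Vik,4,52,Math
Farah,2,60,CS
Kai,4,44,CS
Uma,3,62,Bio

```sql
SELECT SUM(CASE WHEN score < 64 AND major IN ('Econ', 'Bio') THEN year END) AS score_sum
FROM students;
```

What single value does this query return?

student=Noor: ✗
student=Wes: ✗
student=Jude: ✗
student=Sven: ✓ → 3
student=Zane: ✗
student=Ines: ✓ → 4
student=Mira: ✓ → 3
student=Rosa: ✗
student=Vik: ✗
student=Farah: ✗
student=Kai: ✗
student=Uma: ✓ → 3
score_sum = 3 + 4 + 3 + 3 = 13

13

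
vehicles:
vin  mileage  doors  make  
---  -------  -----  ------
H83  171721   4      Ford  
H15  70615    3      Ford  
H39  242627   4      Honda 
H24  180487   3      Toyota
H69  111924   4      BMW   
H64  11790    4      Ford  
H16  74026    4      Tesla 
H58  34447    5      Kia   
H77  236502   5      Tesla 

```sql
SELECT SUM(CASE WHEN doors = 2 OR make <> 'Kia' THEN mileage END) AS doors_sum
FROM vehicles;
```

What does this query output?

vin=H83: ✓ → 171721
vin=H15: ✓ → 70615
vin=H39: ✓ → 242627
vin=H24: ✓ → 180487
vin=H69: ✓ → 111924
vin=H64: ✓ → 11790
vin=H16: ✓ → 74026
vin=H58: ✗
vin=H77: ✓ → 236502
doors_sum = 171721 + 70615 + 242627 + 180487 + 111924 + 11790 + 74026 + 236502 = 1099692

1099692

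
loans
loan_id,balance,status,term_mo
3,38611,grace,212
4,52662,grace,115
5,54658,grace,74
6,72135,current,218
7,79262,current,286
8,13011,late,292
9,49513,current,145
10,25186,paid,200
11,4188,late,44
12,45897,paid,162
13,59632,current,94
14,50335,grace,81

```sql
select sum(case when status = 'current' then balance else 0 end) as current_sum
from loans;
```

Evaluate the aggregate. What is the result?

260542

loan_id=3: ✗
loan_id=4: ✗
loan_id=5: ✗
loan_id=6: ✓ → 72135
loan_id=7: ✓ → 79262
loan_id=8: ✗
loan_id=9: ✓ → 49513
loan_id=10: ✗
loan_id=11: ✗
loan_id=12: ✗
loan_id=13: ✓ → 59632
loan_id=14: ✗
current_sum = 72135 + 79262 + 49513 + 59632 = 260542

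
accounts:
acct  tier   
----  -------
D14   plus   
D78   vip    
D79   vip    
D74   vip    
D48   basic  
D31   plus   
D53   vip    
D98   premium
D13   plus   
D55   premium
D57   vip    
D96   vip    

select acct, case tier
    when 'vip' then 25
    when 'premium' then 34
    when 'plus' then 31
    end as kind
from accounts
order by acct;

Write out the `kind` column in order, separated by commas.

acct=D13: tier='plus' → 31
acct=D14: tier='plus' → 31
acct=D31: tier='plus' → 31
acct=D48: (no match → NULL) → NULL
acct=D53: tier='vip' → 25
acct=D55: tier='premium' → 34
acct=D57: tier='vip' → 25
acct=D74: tier='vip' → 25
acct=D78: tier='vip' → 25
acct=D79: tier='vip' → 25
acct=D96: tier='vip' → 25
acct=D98: tier='premium' → 34

31, 31, 31, NULL, 25, 34, 25, 25, 25, 25, 25, 34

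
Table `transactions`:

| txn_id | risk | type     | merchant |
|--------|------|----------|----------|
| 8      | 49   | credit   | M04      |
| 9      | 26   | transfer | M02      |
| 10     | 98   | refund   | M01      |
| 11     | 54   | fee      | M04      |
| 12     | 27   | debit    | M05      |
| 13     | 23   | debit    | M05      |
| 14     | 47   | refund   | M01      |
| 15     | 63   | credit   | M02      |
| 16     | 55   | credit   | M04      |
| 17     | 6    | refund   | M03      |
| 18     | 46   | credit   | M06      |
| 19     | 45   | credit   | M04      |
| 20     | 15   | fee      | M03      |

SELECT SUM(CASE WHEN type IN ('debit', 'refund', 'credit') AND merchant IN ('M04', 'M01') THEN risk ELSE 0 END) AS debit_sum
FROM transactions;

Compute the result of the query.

294

txn_id=8: ✓ → 49
txn_id=9: ✗
txn_id=10: ✓ → 98
txn_id=11: ✗
txn_id=12: ✗
txn_id=13: ✗
txn_id=14: ✓ → 47
txn_id=15: ✗
txn_id=16: ✓ → 55
txn_id=17: ✗
txn_id=18: ✗
txn_id=19: ✓ → 45
txn_id=20: ✗
debit_sum = 49 + 98 + 47 + 55 + 45 = 294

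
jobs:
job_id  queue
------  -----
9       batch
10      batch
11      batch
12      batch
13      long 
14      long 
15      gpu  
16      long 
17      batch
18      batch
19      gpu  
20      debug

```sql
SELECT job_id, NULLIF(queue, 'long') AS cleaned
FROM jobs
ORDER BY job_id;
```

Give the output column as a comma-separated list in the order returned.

job_id=9: queue=batch vs long: differ → batch
job_id=10: queue=batch vs long: differ → batch
job_id=11: queue=batch vs long: differ → batch
job_id=12: queue=batch vs long: differ → batch
job_id=13: queue=long vs long: equal → NULL
job_id=14: queue=long vs long: equal → NULL
job_id=15: queue=gpu vs long: differ → gpu
job_id=16: queue=long vs long: equal → NULL
job_id=17: queue=batch vs long: differ → batch
job_id=18: queue=batch vs long: differ → batch
job_id=19: queue=gpu vs long: differ → gpu
job_id=20: queue=debug vs long: differ → debug

batch, batch, batch, batch, NULL, NULL, gpu, NULL, batch, batch, gpu, debug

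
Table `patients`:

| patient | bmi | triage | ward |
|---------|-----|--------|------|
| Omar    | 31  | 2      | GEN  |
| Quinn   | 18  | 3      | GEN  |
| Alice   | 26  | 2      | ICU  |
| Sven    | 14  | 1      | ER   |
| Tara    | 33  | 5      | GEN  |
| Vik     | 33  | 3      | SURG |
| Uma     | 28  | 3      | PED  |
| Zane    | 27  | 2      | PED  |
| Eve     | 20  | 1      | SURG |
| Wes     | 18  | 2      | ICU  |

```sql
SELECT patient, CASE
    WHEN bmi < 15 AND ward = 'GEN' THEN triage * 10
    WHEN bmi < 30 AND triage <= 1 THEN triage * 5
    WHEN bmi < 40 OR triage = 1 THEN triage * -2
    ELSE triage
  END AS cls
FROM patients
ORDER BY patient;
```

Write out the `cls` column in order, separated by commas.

-4, 5, -4, -6, 5, -10, -6, -6, -4, -4

patient=Alice: bmi < 40 OR triage = 1 → -4
patient=Eve: bmi < 30 AND triage <= 1 → 5
patient=Omar: bmi < 40 OR triage = 1 → -4
patient=Quinn: bmi < 40 OR triage = 1 → -6
patient=Sven: bmi < 30 AND triage <= 1 → 5
patient=Tara: bmi < 40 OR triage = 1 → -10
patient=Uma: bmi < 40 OR triage = 1 → -6
patient=Vik: bmi < 40 OR triage = 1 → -6
patient=Wes: bmi < 40 OR triage = 1 → -4
patient=Zane: bmi < 40 OR triage = 1 → -4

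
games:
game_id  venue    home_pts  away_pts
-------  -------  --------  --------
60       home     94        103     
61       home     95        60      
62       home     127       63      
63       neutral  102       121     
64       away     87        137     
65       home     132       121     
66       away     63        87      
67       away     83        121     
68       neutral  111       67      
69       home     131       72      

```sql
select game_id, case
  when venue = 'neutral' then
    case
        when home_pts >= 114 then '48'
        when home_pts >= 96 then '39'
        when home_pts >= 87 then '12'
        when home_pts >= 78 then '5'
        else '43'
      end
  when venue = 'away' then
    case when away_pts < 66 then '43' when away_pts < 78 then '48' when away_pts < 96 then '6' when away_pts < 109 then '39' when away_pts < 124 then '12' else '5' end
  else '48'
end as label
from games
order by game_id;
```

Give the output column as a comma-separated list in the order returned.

48, 48, 48, 39, 5, 48, 6, 12, 39, 48

game_id=60: venue='home' → outer ELSE → 48
game_id=61: venue='home' → outer ELSE → 48
game_id=62: venue='home' → outer ELSE → 48
game_id=63: venue='neutral' → inner[home_pts >= 96] → 39
game_id=64: venue='away' → inner[ELSE] → 5
game_id=65: venue='home' → outer ELSE → 48
game_id=66: venue='away' → inner[away_pts < 96] → 6
game_id=67: venue='away' → inner[away_pts < 124] → 12
game_id=68: venue='neutral' → inner[home_pts >= 96] → 39
game_id=69: venue='home' → outer ELSE → 48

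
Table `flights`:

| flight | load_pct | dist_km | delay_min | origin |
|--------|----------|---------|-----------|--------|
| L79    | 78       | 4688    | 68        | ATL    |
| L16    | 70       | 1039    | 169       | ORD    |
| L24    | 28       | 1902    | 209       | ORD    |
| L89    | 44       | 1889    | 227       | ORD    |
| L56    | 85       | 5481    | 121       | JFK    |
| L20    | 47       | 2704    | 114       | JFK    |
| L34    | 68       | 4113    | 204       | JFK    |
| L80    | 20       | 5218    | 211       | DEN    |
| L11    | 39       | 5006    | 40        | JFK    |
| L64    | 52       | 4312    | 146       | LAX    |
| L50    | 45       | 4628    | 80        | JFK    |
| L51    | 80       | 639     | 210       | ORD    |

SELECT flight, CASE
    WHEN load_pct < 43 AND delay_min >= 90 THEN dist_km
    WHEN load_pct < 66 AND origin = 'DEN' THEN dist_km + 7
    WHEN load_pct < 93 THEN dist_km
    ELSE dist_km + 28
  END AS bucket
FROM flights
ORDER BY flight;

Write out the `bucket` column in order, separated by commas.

flight=L11: load_pct < 93 → 5006
flight=L16: load_pct < 93 → 1039
flight=L20: load_pct < 93 → 2704
flight=L24: load_pct < 43 AND delay_min >= 90 → 1902
flight=L34: load_pct < 93 → 4113
flight=L50: load_pct < 93 → 4628
flight=L51: load_pct < 93 → 639
flight=L56: load_pct < 93 → 5481
flight=L64: load_pct < 93 → 4312
flight=L79: load_pct < 93 → 4688
flight=L80: load_pct < 43 AND delay_min >= 90 → 5218
flight=L89: load_pct < 93 → 1889

5006, 1039, 2704, 1902, 4113, 4628, 639, 5481, 4312, 4688, 5218, 1889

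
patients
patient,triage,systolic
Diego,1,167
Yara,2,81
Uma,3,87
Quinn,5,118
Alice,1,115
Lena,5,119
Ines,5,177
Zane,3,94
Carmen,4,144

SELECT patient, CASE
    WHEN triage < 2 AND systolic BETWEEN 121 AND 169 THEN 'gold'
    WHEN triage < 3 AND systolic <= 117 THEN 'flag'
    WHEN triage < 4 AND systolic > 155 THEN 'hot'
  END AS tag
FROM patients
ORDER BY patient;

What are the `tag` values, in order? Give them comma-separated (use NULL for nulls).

patient=Alice: triage < 3 AND systolic <= 117 → flag
patient=Carmen: (no match → NULL) → NULL
patient=Diego: triage < 2 AND systolic BETWEEN 121 AND 169 → gold
patient=Ines: (no match → NULL) → NULL
patient=Lena: (no match → NULL) → NULL
patient=Quinn: (no match → NULL) → NULL
patient=Uma: (no match → NULL) → NULL
patient=Yara: triage < 3 AND systolic <= 117 → flag
patient=Zane: (no match → NULL) → NULL

flag, NULL, gold, NULL, NULL, NULL, NULL, flag, NULL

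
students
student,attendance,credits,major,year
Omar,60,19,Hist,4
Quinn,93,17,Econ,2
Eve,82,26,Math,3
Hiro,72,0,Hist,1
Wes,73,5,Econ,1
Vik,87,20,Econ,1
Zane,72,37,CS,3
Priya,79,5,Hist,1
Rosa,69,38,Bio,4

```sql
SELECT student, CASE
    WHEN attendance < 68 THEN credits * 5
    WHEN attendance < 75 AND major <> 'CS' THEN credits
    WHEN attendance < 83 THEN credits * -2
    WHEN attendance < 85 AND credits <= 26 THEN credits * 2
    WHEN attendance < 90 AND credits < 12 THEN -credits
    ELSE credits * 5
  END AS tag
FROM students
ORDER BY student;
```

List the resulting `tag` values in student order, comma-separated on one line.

student=Eve: attendance < 83 → -52
student=Hiro: attendance < 75 AND major <> 'CS' → 0
student=Omar: attendance < 68 → 95
student=Priya: attendance < 83 → -10
student=Quinn: ELSE → 85
student=Rosa: attendance < 75 AND major <> 'CS' → 38
student=Vik: ELSE → 100
student=Wes: attendance < 75 AND major <> 'CS' → 5
student=Zane: attendance < 83 → -74

-52, 0, 95, -10, 85, 38, 100, 5, -74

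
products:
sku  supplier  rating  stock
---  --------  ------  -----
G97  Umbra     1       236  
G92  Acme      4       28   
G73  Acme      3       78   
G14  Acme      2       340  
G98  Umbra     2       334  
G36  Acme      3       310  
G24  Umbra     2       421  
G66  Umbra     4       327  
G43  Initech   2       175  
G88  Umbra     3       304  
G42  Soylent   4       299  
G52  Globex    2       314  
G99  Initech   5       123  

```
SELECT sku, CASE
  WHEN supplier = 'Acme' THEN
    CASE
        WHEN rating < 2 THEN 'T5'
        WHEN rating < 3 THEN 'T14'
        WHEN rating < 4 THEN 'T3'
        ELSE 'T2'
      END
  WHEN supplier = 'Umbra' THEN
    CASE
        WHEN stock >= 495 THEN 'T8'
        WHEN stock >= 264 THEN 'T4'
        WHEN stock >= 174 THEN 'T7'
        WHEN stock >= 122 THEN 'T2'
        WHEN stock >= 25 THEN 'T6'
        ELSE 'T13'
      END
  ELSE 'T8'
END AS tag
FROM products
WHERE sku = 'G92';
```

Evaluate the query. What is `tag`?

sku = G92: supplier=Acme, rating=4, stock=28.
supplier='Acme' → inner[ELSE] → T2

T2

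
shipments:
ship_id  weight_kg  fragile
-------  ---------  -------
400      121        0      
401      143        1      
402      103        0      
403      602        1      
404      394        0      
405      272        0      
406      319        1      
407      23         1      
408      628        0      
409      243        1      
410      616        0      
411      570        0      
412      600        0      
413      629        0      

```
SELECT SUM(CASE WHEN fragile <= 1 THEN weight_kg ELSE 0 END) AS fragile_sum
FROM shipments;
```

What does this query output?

ship_id=400: ✓ → 121
ship_id=401: ✓ → 143
ship_id=402: ✓ → 103
ship_id=403: ✓ → 602
ship_id=404: ✓ → 394
ship_id=405: ✓ → 272
ship_id=406: ✓ → 319
ship_id=407: ✓ → 23
ship_id=408: ✓ → 628
ship_id=409: ✓ → 243
ship_id=410: ✓ → 616
ship_id=411: ✓ → 570
ship_id=412: ✓ → 600
ship_id=413: ✓ → 629
fragile_sum = 121 + 143 + 103 + 602 + 394 + 272 + 319 + 23 + 628 + 243 + 616 + 570 + 600 + 629 = 5263

5263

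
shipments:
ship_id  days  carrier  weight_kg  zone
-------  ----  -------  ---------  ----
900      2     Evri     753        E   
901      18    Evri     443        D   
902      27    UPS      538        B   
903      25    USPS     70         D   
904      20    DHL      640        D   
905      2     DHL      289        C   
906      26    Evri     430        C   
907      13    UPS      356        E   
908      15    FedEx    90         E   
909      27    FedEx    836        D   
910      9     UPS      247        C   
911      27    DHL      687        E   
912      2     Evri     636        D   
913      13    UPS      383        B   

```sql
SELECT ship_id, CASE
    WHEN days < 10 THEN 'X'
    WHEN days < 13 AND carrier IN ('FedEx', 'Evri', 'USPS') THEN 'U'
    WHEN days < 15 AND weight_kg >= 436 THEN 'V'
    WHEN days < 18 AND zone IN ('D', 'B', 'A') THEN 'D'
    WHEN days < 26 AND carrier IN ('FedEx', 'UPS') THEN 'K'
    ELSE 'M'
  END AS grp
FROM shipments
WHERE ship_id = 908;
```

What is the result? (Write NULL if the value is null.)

K

ship_id = 908: days=15, carrier=FedEx, weight_kg=90, zone=E.
days < 10 → false
days < 13 AND carrier IN ('FedEx', 'Evri', 'USPS') → false
days < 15 AND weight_kg >= 436 → false
days < 18 AND zone IN ('D', 'B', 'A') → false
days < 26 AND carrier IN ('FedEx', 'UPS') → true → K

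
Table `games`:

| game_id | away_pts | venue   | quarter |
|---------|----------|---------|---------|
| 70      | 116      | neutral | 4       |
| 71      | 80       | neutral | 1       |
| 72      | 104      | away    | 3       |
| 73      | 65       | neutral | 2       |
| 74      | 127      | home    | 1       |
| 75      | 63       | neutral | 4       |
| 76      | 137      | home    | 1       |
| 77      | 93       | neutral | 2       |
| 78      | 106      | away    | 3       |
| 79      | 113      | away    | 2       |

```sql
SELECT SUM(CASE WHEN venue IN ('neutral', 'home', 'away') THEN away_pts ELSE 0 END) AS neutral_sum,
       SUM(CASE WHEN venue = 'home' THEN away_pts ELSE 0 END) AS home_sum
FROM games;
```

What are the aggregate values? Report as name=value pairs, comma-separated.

neutral_sum=1004, home_sum=264

[neutral_sum: venue IN ('neutral', 'home', 'away')]
game_id=70: ✓ → 116
game_id=71: ✓ → 80
game_id=72: ✓ → 104
game_id=73: ✓ → 65
game_id=74: ✓ → 127
game_id=75: ✓ → 63
game_id=76: ✓ → 137
game_id=77: ✓ → 93
game_id=78: ✓ → 106
game_id=79: ✓ → 113
neutral_sum = 116 + 80 + 104 + 65 + 127 + 63 + 137 + 93 + 106 + 113 = 1004
—
[home_sum: venue = 'home']
game_id=70: ✗
game_id=71: ✗
game_id=72: ✗
game_id=73: ✗
game_id=74: ✓ → 127
game_id=75: ✗
game_id=76: ✓ → 137
game_id=77: ✗
game_id=78: ✗
game_id=79: ✗
home_sum = 127 + 137 = 264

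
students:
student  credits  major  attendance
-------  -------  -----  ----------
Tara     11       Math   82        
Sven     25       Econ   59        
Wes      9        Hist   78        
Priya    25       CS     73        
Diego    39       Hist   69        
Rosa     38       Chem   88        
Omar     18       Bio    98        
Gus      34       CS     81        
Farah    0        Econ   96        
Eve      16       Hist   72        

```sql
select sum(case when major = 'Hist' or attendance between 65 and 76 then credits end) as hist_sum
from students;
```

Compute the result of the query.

student=Tara: ✗
student=Sven: ✗
student=Wes: ✓ → 9
student=Priya: ✓ → 25
student=Diego: ✓ → 39
student=Rosa: ✗
student=Omar: ✗
student=Gus: ✗
student=Farah: ✗
student=Eve: ✓ → 16
hist_sum = 9 + 25 + 39 + 16 = 89

89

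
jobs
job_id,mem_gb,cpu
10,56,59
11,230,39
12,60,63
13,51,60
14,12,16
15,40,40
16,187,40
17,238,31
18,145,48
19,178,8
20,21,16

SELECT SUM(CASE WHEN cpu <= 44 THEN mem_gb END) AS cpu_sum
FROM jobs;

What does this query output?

906

job_id=10: ✗
job_id=11: ✓ → 230
job_id=12: ✗
job_id=13: ✗
job_id=14: ✓ → 12
job_id=15: ✓ → 40
job_id=16: ✓ → 187
job_id=17: ✓ → 238
job_id=18: ✗
job_id=19: ✓ → 178
job_id=20: ✓ → 21
cpu_sum = 230 + 12 + 40 + 187 + 238 + 178 + 21 = 906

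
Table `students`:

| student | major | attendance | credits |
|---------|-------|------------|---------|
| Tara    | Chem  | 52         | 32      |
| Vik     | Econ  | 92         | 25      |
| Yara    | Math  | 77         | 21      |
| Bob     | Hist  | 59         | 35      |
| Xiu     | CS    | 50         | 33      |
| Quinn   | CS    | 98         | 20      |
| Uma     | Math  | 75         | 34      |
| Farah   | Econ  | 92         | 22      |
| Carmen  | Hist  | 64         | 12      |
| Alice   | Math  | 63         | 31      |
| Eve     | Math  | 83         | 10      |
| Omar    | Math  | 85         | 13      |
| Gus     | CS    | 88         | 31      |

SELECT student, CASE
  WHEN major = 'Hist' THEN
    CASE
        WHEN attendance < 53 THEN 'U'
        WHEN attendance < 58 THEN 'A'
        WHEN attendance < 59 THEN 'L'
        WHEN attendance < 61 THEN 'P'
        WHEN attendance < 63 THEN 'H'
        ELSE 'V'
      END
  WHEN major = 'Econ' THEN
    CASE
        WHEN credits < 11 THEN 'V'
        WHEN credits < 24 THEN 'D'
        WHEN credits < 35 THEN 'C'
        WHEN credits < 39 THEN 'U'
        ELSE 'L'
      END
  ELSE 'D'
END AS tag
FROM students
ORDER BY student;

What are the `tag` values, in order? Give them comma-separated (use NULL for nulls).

D, P, V, D, D, D, D, D, D, D, C, D, D

student=Alice: major='Math' → outer ELSE → D
student=Bob: major='Hist' → inner[attendance < 61] → P
student=Carmen: major='Hist' → inner[ELSE] → V
student=Eve: major='Math' → outer ELSE → D
student=Farah: major='Econ' → inner[credits < 24] → D
student=Gus: major='CS' → outer ELSE → D
student=Omar: major='Math' → outer ELSE → D
student=Quinn: major='CS' → outer ELSE → D
student=Tara: major='Chem' → outer ELSE → D
student=Uma: major='Math' → outer ELSE → D
student=Vik: major='Econ' → inner[credits < 35] → C
student=Xiu: major='CS' → outer ELSE → D
student=Yara: major='Math' → outer ELSE → D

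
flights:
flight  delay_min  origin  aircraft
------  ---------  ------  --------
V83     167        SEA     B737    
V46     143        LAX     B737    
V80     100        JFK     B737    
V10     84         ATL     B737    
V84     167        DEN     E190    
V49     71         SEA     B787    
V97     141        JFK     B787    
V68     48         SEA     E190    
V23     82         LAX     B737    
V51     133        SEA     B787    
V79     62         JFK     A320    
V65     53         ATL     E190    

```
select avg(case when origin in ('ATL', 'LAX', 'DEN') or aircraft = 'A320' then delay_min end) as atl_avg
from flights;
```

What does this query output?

flight=V83: ✗
flight=V46: ✓ → 143
flight=V80: ✗
flight=V10: ✓ → 84
flight=V84: ✓ → 167
flight=V49: ✗
flight=V97: ✗
flight=V68: ✗
flight=V23: ✓ → 82
flight=V51: ✗
flight=V79: ✓ → 62
flight=V65: ✓ → 53
atl_avg = (143 + 84 + 167 + 82 + 62 + 53) / 6 = 98.5

98.5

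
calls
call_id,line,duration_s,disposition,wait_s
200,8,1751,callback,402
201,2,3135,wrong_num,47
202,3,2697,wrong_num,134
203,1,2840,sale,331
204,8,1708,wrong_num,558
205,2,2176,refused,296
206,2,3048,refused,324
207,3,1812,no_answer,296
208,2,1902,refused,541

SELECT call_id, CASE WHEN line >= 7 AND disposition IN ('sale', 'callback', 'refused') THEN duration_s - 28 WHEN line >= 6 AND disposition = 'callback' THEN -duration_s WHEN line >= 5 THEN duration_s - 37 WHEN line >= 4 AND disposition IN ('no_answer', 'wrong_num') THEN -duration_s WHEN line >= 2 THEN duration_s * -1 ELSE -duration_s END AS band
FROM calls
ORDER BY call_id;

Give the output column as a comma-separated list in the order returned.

call_id=200: line >= 7 AND disposition IN ('sale', 'callback', 'refused') → 1723
call_id=201: line >= 2 → -3135
call_id=202: line >= 2 → -2697
call_id=203: ELSE → -2840
call_id=204: line >= 5 → 1671
call_id=205: line >= 2 → -2176
call_id=206: line >= 2 → -3048
call_id=207: line >= 2 → -1812
call_id=208: line >= 2 → -1902

1723, -3135, -2697, -2840, 1671, -2176, -3048, -1812, -1902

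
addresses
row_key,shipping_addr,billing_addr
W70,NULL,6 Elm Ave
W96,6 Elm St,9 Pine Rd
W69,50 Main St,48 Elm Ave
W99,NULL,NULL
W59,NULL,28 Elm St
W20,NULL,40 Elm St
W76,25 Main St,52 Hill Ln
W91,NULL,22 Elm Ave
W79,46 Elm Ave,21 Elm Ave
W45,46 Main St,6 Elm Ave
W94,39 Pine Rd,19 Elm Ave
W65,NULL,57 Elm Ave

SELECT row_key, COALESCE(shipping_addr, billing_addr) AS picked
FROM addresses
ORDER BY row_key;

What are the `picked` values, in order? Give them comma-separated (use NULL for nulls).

40 Elm St, 46 Main St, 28 Elm St, 57 Elm Ave, 50 Main St, 6 Elm Ave, 25 Main St, 46 Elm Ave, 22 Elm Ave, 39 Pine Rd, 6 Elm St, NULL

row_key=W20: shipping_addr=NULL, billing_addr=40 Elm St → 40 Elm St
row_key=W45: shipping_addr=46 Main St → 46 Main St
row_key=W59: shipping_addr=NULL, billing_addr=28 Elm St → 28 Elm St
row_key=W65: shipping_addr=NULL, billing_addr=57 Elm Ave → 57 Elm Ave
row_key=W69: shipping_addr=50 Main St → 50 Main St
row_key=W70: shipping_addr=NULL, billing_addr=6 Elm Ave → 6 Elm Ave
row_key=W76: shipping_addr=25 Main St → 25 Main St
row_key=W79: shipping_addr=46 Elm Ave → 46 Elm Ave
row_key=W91: shipping_addr=NULL, billing_addr=22 Elm Ave → 22 Elm Ave
row_key=W94: shipping_addr=39 Pine Rd → 39 Pine Rd
row_key=W96: shipping_addr=6 Elm St → 6 Elm St
row_key=W99: shipping_addr=NULL, billing_addr=NULL (all NULL) → NULL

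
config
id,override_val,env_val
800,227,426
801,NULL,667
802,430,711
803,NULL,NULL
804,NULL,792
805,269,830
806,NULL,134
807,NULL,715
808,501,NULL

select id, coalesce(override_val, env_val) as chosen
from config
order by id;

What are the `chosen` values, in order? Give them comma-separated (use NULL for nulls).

id=800: override_val=227 → 227
id=801: override_val=NULL, env_val=667 → 667
id=802: override_val=430 → 430
id=803: override_val=NULL, env_val=NULL (all NULL) → NULL
id=804: override_val=NULL, env_val=792 → 792
id=805: override_val=269 → 269
id=806: override_val=NULL, env_val=134 → 134
id=807: override_val=NULL, env_val=715 → 715
id=808: override_val=501 → 501

227, 667, 430, NULL, 792, 269, 134, 715, 501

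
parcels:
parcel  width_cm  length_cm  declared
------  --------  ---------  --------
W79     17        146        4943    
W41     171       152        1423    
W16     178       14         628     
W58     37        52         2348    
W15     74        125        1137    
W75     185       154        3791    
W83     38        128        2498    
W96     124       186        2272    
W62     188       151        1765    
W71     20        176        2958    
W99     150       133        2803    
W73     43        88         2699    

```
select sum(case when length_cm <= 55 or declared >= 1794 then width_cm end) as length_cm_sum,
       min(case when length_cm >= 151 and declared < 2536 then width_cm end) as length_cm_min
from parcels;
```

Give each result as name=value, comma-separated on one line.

[length_cm_sum: length_cm <= 55 or declared >= 1794]
parcel=W79: ✓ → 17
parcel=W41: ✗
parcel=W16: ✓ → 178
parcel=W58: ✓ → 37
parcel=W15: ✗
parcel=W75: ✓ → 185
parcel=W83: ✓ → 38
parcel=W96: ✓ → 124
parcel=W62: ✗
parcel=W71: ✓ → 20
parcel=W99: ✓ → 150
parcel=W73: ✓ → 43
length_cm_sum = 17 + 178 + 37 + 185 + 38 + 124 + 20 + 150 + 43 = 792
—
[length_cm_min: length_cm >= 151 and declared < 2536]
parcel=W79: ✗
parcel=W41: ✓ → 171
parcel=W16: ✗
parcel=W58: ✗
parcel=W15: ✗
parcel=W75: ✗
parcel=W83: ✗
parcel=W96: ✓ → 124
parcel=W62: ✓ → 188
parcel=W71: ✗
parcel=W99: ✗
parcel=W73: ✗
length_cm_min = MIN(171, 124, 188) = 124

length_cm_sum=792, length_cm_min=124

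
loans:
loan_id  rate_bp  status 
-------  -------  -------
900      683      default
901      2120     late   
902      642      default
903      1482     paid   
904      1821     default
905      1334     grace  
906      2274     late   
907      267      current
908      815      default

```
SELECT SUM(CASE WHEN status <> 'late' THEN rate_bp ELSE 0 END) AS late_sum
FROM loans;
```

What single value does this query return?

loan_id=900: ✓ → 683
loan_id=901: ✗
loan_id=902: ✓ → 642
loan_id=903: ✓ → 1482
loan_id=904: ✓ → 1821
loan_id=905: ✓ → 1334
loan_id=906: ✗
loan_id=907: ✓ → 267
loan_id=908: ✓ → 815
late_sum = 683 + 642 + 1482 + 1821 + 1334 + 267 + 815 = 7044

7044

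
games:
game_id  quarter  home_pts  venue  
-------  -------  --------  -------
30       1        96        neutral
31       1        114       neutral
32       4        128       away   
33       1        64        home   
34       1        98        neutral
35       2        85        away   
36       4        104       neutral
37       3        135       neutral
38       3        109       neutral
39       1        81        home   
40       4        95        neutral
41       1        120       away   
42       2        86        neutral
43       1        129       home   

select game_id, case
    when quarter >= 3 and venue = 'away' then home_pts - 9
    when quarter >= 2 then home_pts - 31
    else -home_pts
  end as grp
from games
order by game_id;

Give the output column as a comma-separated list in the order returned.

-96, -114, 119, -64, -98, 54, 73, 104, 78, -81, 64, -120, 55, -129

game_id=30: ELSE → -96
game_id=31: ELSE → -114
game_id=32: quarter >= 3 and venue = 'away' → 119
game_id=33: ELSE → -64
game_id=34: ELSE → -98
game_id=35: quarter >= 2 → 54
game_id=36: quarter >= 2 → 73
game_id=37: quarter >= 2 → 104
game_id=38: quarter >= 2 → 78
game_id=39: ELSE → -81
game_id=40: quarter >= 2 → 64
game_id=41: ELSE → -120
game_id=42: quarter >= 2 → 55
game_id=43: ELSE → -129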